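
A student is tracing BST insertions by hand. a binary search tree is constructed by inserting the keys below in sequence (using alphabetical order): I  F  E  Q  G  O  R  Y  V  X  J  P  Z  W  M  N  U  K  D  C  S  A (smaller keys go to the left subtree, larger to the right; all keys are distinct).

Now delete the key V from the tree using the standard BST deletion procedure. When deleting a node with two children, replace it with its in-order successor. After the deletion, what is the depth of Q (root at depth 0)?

I: root
F: left child of I (depth 1)
E: left child of F (depth 2)
Q: right child of I (depth 1)
G: right child of F (depth 2)
O: left child of Q (depth 2)
R: right child of Q (depth 2)
Y: right child of R (depth 3)
V: left child of Y (depth 4)
X: right child of V (depth 5)
J: left child of O (depth 3)
P: right child of O (depth 3)
Z: right child of Y (depth 4)
W: left child of X (depth 6)
M: right child of J (depth 4)
N: right child of M (depth 5)
U: left child of V (depth 5)
K: left child of M (depth 5)
D: left child of E (depth 3)
C: left child of D (depth 4)
S: left child of U (depth 6)
A: left child of C (depth 5)

Delete V (two children — replace with in-order successor).
After deletion, path to Q: I → Q.

1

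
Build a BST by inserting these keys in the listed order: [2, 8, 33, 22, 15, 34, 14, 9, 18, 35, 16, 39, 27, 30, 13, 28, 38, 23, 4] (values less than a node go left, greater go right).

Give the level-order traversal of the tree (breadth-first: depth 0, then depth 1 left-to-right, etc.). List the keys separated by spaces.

2 8 4 33 22 34 15 27 35 14 18 23 30 39 9 16 28 38 13

Resulting structure (node: left, right):
  2: L=–, R=8
  8: L=4, R=33
  33: L=22, R=34
  22: L=15, R=27
  15: L=14, R=18
  34: L=–, R=35
  14: L=9, R=–
  9: L=–, R=13
  18: L=16, R=–
  35: L=–, R=39
  16: L=–, R=–
  39: L=38, R=–
  27: L=23, R=30
  30: L=28, R=–
  13: L=–, R=–
  28: L=–, R=–
  38: L=–, R=–
  23: L=–, R=–
  4: L=–, R=–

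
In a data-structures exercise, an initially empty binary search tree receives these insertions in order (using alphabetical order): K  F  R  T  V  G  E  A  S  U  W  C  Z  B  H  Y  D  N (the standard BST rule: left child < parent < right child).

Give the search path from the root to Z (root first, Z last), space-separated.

K R T V W Z

Insert K: tree is empty, so K becomes the root.
Insert F: F < K → go left. Place as left child of K.
Insert R: R > K → go right. Place as right child of K.
Insert T: T > K → go right; T > R → go right. Place as right child of R.
Insert V: V > K → go right; V > R → go right; V > T → go right. Place as right child of T.
Insert G: G < K → go left; G > F → go right. Place as right child of F.
Insert E: E < K → go left; E < F → go left. Place as left child of F.
Insert A: A < K → go left; A < F → go left; A < E → go left. Place as left child of E.
Insert S: S > K → go right; S > R → go right; S < T → go left. Place as left child of T.
Insert U: U > K → go right; U > R → go right; U > T → go right; U < V → go left. Place as left child of V.
Insert W: W > K → go right; W > R → go right; W > T → go right; W > V → go right. Place as right child of V.
Insert C: C < K → go left; C < F → go left; C < E → go left; C > A → go right. Place as right child of A.
Insert Z: Z > K → go right; Z > R → go right; Z > T → go right; Z > V → go right; Z > W → go right. Place as right child of W.
Insert B: B < K → go left; B < F → go left; B < E → go left; B > A → go right; B < C → go left. Place as left child of C.
Insert H: H < K → go left; H > F → go right; H > G → go right. Place as right child of G.
Insert Y: Y > K → go right; Y > R → go right; Y > T → go right; Y > V → go right; Y > W → go right; Y < Z → go left. Place as left child of Z.
Insert D: D < K → go left; D < F → go left; D < E → go left; D > A → go right; D > C → go right. Place as right child of C.
Insert N: N > K → go right; N < R → go left. Place as left child of R.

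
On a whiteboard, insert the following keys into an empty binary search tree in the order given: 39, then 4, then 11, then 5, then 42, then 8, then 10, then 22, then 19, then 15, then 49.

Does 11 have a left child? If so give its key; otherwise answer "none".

39: root
4: left child of 39 (depth 1)
11: right child of 4 (depth 2)
5: left child of 11 (depth 3)
42: right child of 39 (depth 1)
8: right child of 5 (depth 4)
10: right child of 8 (depth 5)
22: right child of 11 (depth 3)
19: left child of 22 (depth 4)
15: left child of 19 (depth 5)
49: right child of 42 (depth 2)

5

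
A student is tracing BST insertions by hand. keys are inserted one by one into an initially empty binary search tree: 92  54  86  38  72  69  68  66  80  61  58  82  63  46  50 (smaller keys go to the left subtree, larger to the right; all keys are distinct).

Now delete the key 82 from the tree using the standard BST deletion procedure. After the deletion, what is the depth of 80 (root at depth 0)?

92: root
54: left child of 92 (depth 1)
86: right child of 54 (depth 2)
38: left child of 54 (depth 2)
72: left child of 86 (depth 3)
69: left child of 72 (depth 4)
68: left child of 69 (depth 5)
66: left child of 68 (depth 6)
80: right child of 72 (depth 4)
61: left child of 66 (depth 7)
58: left child of 61 (depth 8)
82: right child of 80 (depth 5)
63: right child of 61 (depth 8)
46: right child of 38 (depth 3)
50: right child of 46 (depth 4)

Delete 82 (at most one child — splice it out).
After deletion, path to 80: 92 → 54 → 86 → 72 → 80.

4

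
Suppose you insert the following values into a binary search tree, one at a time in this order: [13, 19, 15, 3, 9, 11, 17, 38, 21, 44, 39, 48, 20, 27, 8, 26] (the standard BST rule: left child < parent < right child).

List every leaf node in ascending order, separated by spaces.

8 11 17 20 26 39 48

13: root
19: right child of 13 (depth 1)
15: left child of 19 (depth 2)
3: left child of 13 (depth 1)
9: right child of 3 (depth 2)
11: right child of 9 (depth 3)
17: right child of 15 (depth 3)
38: right child of 19 (depth 2)
21: left child of 38 (depth 3)
44: right child of 38 (depth 3)
39: left child of 44 (depth 4)
48: right child of 44 (depth 4)
20: left child of 21 (depth 4)
27: right child of 21 (depth 4)
8: left child of 9 (depth 3)
26: left child of 27 (depth 5)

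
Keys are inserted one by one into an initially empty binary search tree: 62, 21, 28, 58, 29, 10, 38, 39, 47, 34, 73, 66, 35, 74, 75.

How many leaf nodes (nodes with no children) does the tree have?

5

Insert 62: tree is empty, so 62 becomes the root.
Insert 21: 21 < 62 → go left. Place as left child of 62.
Insert 28: 28 < 62 → go left; 28 > 21 → go right. Place as right child of 21.
Insert 58: 58 < 62 → go left; 58 > 21 → go right; 58 > 28 → go right. Place as right child of 28.
Insert 29: 29 < 62 → go left; 29 > 21 → go right; 29 > 28 → go right; 29 < 58 → go left. Place as left child of 58.
Insert 10: 10 < 62 → go left; 10 < 21 → go left. Place as left child of 21.
Insert 38: 38 < 62 → go left; 38 > 21 → go right; 38 > 28 → go right; 38 < 58 → go left; 38 > 29 → go right. Place as right child of 29.
Insert 39: 39 < 62 → go left; 39 > 21 → go right; 39 > 28 → go right; 39 < 58 → go left; 39 > 29 → go right; 39 > 38 → go right. Place as right child of 38.
Insert 47: 47 < 62 → go left; 47 > 21 → go right; 47 > 28 → go right; 47 < 58 → go left; 47 > 29 → go right; 47 > 38 → go right; 47 > 39 → go right. Place as right child of 39.
Insert 34: 34 < 62 → go left; 34 > 21 → go right; 34 > 28 → go right; 34 < 58 → go left; 34 > 29 → go right; 34 < 38 → go left. Place as left child of 38.
Insert 73: 73 > 62 → go right. Place as right child of 62.
Insert 66: 66 > 62 → go right; 66 < 73 → go left. Place as left child of 73.
Insert 35: 35 < 62 → go left; 35 > 21 → go right; 35 > 28 → go right; 35 < 58 → go left; 35 > 29 → go right; 35 < 38 → go left; 35 > 34 → go right. Place as right child of 34.
Insert 74: 74 > 62 → go right; 74 > 73 → go right. Place as right child of 73.
Insert 75: 75 > 62 → go right; 75 > 73 → go right; 75 > 74 → go right. Place as right child of 74.

Leaves: 10, 35, 47, 66, 75 — 5 in total.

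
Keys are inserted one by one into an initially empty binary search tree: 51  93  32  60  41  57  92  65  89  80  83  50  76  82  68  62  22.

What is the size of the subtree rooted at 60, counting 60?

11

Insert 51: tree is empty, so 51 becomes the root.
Insert 93: 93 > 51 → go right. Place as right child of 51.
Insert 32: 32 < 51 → go left. Place as left child of 51.
Insert 60: 60 > 51 → go right; 60 < 93 → go left. Place as left child of 93.
Insert 41: 41 < 51 → go left; 41 > 32 → go right. Place as right child of 32.
Insert 57: 57 > 51 → go right; 57 < 93 → go left; 57 < 60 → go left. Place as left child of 60.
Insert 92: 92 > 51 → go right; 92 < 93 → go left; 92 > 60 → go right. Place as right child of 60.
Insert 65: 65 > 51 → go right; 65 < 93 → go left; 65 > 60 → go right; 65 < 92 → go left. Place as left child of 92.
Insert 89: 89 > 51 → go right; 89 < 93 → go left; 89 > 60 → go right; 89 < 92 → go left; 89 > 65 → go right. Place as right child of 65.
Insert 80: 80 > 51 → go right; 80 < 93 → go left; 80 > 60 → go right; 80 < 92 → go left; 80 > 65 → go right; 80 < 89 → go left. Place as left child of 89.
Insert 83: 83 > 51 → go right; 83 < 93 → go left; 83 > 60 → go right; 83 < 92 → go left; 83 > 65 → go right; 83 < 89 → go left; 83 > 80 → go right. Place as right child of 80.
Insert 50: 50 < 51 → go left; 50 > 32 → go right; 50 > 41 → go right. Place as right child of 41.
Insert 76: 76 > 51 → go right; 76 < 93 → go left; 76 > 60 → go right; 76 < 92 → go left; 76 > 65 → go right; 76 < 89 → go left; 76 < 80 → go left. Place as left child of 80.
Insert 82: 82 > 51 → go right; 82 < 93 → go left; 82 > 60 → go right; 82 < 92 → go left; 82 > 65 → go right; 82 < 89 → go left; 82 > 80 → go right; 82 < 83 → go left. Place as left child of 83.
Insert 68: 68 > 51 → go right; 68 < 93 → go left; 68 > 60 → go right; 68 < 92 → go left; 68 > 65 → go right; 68 < 89 → go left; 68 < 80 → go left; 68 < 76 → go left. Place as left child of 76.
Insert 62: 62 > 51 → go right; 62 < 93 → go left; 62 > 60 → go right; 62 < 92 → go left; 62 < 65 → go left. Place as left child of 65.
Insert 22: 22 < 51 → go left; 22 < 32 → go left. Place as left child of 32.

Subtree rooted at 60 contains: 60, 57, 92, 65, 62, 89, 80, 76, 68, 83, 82 — 11 nodes.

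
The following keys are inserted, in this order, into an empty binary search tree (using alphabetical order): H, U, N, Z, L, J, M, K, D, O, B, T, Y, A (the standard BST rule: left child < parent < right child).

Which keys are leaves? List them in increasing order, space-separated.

H: root
U: right child of H (depth 1)
N: left child of U (depth 2)
Z: right child of U (depth 2)
L: left child of N (depth 3)
J: left child of L (depth 4)
M: right child of L (depth 4)
K: right child of J (depth 5)
D: left child of H (depth 1)
O: right child of N (depth 3)
B: left child of D (depth 2)
T: right child of O (depth 4)
Y: left child of Z (depth 3)
A: left child of B (depth 3)

A K M T Y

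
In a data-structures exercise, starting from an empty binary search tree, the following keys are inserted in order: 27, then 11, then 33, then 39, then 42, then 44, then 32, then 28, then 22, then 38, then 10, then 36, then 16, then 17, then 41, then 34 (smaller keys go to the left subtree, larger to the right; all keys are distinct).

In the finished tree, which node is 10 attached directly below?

Insert 27: tree is empty, so 27 becomes the root.
Insert 11: 11 < 27 → go left. Place as left child of 27.
Insert 33: 33 > 27 → go right. Place as right child of 27.
Insert 39: 39 > 27 → go right; 39 > 33 → go right. Place as right child of 33.
Insert 42: 42 > 27 → go right; 42 > 33 → go right; 42 > 39 → go right. Place as right child of 39.
Insert 44: 44 > 27 → go right; 44 > 33 → go right; 44 > 39 → go right; 44 > 42 → go right. Place as right child of 42.
Insert 32: 32 > 27 → go right; 32 < 33 → go left. Place as left child of 33.
Insert 28: 28 > 27 → go right; 28 < 33 → go left; 28 < 32 → go left. Place as left child of 32.
Insert 22: 22 < 27 → go left; 22 > 11 → go right. Place as right child of 11.
Insert 38: 38 > 27 → go right; 38 > 33 → go right; 38 < 39 → go left. Place as left child of 39.
Insert 10: 10 < 27 → go left; 10 < 11 → go left. Place as left child of 11.
Insert 36: 36 > 27 → go right; 36 > 33 → go right; 36 < 39 → go left; 36 < 38 → go left. Place as left child of 38.
Insert 16: 16 < 27 → go left; 16 > 11 → go right; 16 < 22 → go left. Place as left child of 22.
Insert 17: 17 < 27 → go left; 17 > 11 → go right; 17 < 22 → go left; 17 > 16 → go right. Place as right child of 16.
Insert 41: 41 > 27 → go right; 41 > 33 → go right; 41 > 39 → go right; 41 < 42 → go left. Place as left child of 42.
Insert 34: 34 > 27 → go right; 34 > 33 → go right; 34 < 39 → go left; 34 < 38 → go left; 34 < 36 → go left. Place as left child of 36.

11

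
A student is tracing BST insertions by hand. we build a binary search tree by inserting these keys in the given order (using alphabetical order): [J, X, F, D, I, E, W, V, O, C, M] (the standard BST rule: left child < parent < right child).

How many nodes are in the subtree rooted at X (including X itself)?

Resulting structure (node: left, right):
  J: L=F, R=X
  X: L=W, R=–
  F: L=D, R=I
  D: L=C, R=E
  I: L=–, R=–
  E: L=–, R=–
  W: L=V, R=–
  V: L=O, R=–
  O: L=M, R=–
  C: L=–, R=–
  M: L=–, R=–

Subtree rooted at X contains: X, W, V, O, M — 5 nodes.

5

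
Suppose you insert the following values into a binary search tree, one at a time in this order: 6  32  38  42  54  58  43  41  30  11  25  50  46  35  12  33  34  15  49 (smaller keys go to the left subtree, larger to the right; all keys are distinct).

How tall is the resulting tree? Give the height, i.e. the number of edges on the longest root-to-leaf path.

8

6: root
32: right child of 6 (depth 1)
38: right child of 32 (depth 2)
42: right child of 38 (depth 3)
54: right child of 42 (depth 4)
58: right child of 54 (depth 5)
43: left child of 54 (depth 5)
41: left child of 42 (depth 4)
30: left child of 32 (depth 2)
11: left child of 30 (depth 3)
25: right child of 11 (depth 4)
50: right child of 43 (depth 6)
46: left child of 50 (depth 7)
35: left child of 38 (depth 3)
12: left child of 25 (depth 5)
33: left child of 35 (depth 4)
34: right child of 33 (depth 5)
15: right child of 12 (depth 6)
49: right child of 46 (depth 8)

The deepest node is 49 at depth 8.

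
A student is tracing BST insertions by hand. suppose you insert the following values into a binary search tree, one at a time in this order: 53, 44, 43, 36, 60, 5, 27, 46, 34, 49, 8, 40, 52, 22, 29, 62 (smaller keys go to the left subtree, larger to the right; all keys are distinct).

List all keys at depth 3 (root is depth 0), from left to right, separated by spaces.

Insert 53: tree is empty, so 53 becomes the root.
Insert 44: 44 < 53 → go left. Place as left child of 53.
Insert 43: 43 < 53 → go left; 43 < 44 → go left. Place as left child of 44.
Insert 36: 36 < 53 → go left; 36 < 44 → go left; 36 < 43 → go left. Place as left child of 43.
Insert 60: 60 > 53 → go right. Place as right child of 53.
Insert 5: 5 < 53 → go left; 5 < 44 → go left; 5 < 43 → go left; 5 < 36 → go left. Place as left child of 36.
Insert 27: 27 < 53 → go left; 27 < 44 → go left; 27 < 43 → go left; 27 < 36 → go left; 27 > 5 → go right. Place as right child of 5.
Insert 46: 46 < 53 → go left; 46 > 44 → go right. Place as right child of 44.
Insert 34: 34 < 53 → go left; 34 < 44 → go left; 34 < 43 → go left; 34 < 36 → go left; 34 > 5 → go right; 34 > 27 → go right. Place as right child of 27.
Insert 49: 49 < 53 → go left; 49 > 44 → go right; 49 > 46 → go right. Place as right child of 46.
Insert 8: 8 < 53 → go left; 8 < 44 → go left; 8 < 43 → go left; 8 < 36 → go left; 8 > 5 → go right; 8 < 27 → go left. Place as left child of 27.
Insert 40: 40 < 53 → go left; 40 < 44 → go left; 40 < 43 → go left; 40 > 36 → go right. Place as right child of 36.
Insert 52: 52 < 53 → go left; 52 > 44 → go right; 52 > 46 → go right; 52 > 49 → go right. Place as right child of 49.
Insert 22: 22 < 53 → go left; 22 < 44 → go left; 22 < 43 → go left; 22 < 36 → go left; 22 > 5 → go right; 22 < 27 → go left; 22 > 8 → go right. Place as right child of 8.
Insert 29: 29 < 53 → go left; 29 < 44 → go left; 29 < 43 → go left; 29 < 36 → go left; 29 > 5 → go right; 29 > 27 → go right; 29 < 34 → go left. Place as left child of 34.
Insert 62: 62 > 53 → go right; 62 > 60 → go right. Place as right child of 60.

36 49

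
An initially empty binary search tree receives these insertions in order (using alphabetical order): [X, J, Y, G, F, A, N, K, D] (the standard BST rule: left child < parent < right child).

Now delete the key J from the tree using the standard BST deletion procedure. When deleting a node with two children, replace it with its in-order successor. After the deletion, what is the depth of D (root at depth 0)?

5

X: root
J: left child of X (depth 1)
Y: right child of X (depth 1)
G: left child of J (depth 2)
F: left child of G (depth 3)
A: left child of F (depth 4)
N: right child of J (depth 2)
K: left child of N (depth 3)
D: right child of A (depth 5)

Delete J (two children — replace with in-order successor).
After deletion, path to D: X → K → G → F → A → D.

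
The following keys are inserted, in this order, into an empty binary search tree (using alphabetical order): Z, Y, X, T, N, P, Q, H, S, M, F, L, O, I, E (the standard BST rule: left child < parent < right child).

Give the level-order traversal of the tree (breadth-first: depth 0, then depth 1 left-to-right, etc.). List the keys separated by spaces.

Insert Z: tree is empty, so Z becomes the root.
Insert Y: Y < Z → go left. Place as left child of Z.
Insert X: X < Z → go left; X < Y → go left. Place as left child of Y.
Insert T: T < Z → go left; T < Y → go left; T < X → go left. Place as left child of X.
Insert N: N < Z → go left; N < Y → go left; N < X → go left; N < T → go left. Place as left child of T.
Insert P: P < Z → go left; P < Y → go left; P < X → go left; P < T → go left; P > N → go right. Place as right child of N.
Insert Q: Q < Z → go left; Q < Y → go left; Q < X → go left; Q < T → go left; Q > N → go right; Q > P → go right. Place as right child of P.
Insert H: H < Z → go left; H < Y → go left; H < X → go left; H < T → go left; H < N → go left. Place as left child of N.
Insert S: S < Z → go left; S < Y → go left; S < X → go left; S < T → go left; S > N → go right; S > P → go right; S > Q → go right. Place as right child of Q.
Insert M: M < Z → go left; M < Y → go left; M < X → go left; M < T → go left; M < N → go left; M > H → go right. Place as right child of H.
Insert F: F < Z → go left; F < Y → go left; F < X → go left; F < T → go left; F < N → go left; F < H → go left. Place as left child of H.
Insert L: L < Z → go left; L < Y → go left; L < X → go left; L < T → go left; L < N → go left; L > H → go right; L < M → go left. Place as left child of M.
Insert O: O < Z → go left; O < Y → go left; O < X → go left; O < T → go left; O > N → go right; O < P → go left. Place as left child of P.
Insert I: I < Z → go left; I < Y → go left; I < X → go left; I < T → go left; I < N → go left; I > H → go right; I < M → go left; I < L → go left. Place as left child of L.
Insert E: E < Z → go left; E < Y → go left; E < X → go left; E < T → go left; E < N → go left; E < H → go left; E < F → go left. Place as left child of F.

Z Y X T N H P F M O Q E L S I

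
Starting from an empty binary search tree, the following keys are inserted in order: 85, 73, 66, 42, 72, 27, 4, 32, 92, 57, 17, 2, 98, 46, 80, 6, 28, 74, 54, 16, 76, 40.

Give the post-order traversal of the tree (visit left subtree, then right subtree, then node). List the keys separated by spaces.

Insert 85: tree is empty, so 85 becomes the root.
Insert 73: 73 < 85 → go left. Place as left child of 85.
Insert 66: 66 < 85 → go left; 66 < 73 → go left. Place as left child of 73.
Insert 42: 42 < 85 → go left; 42 < 73 → go left; 42 < 66 → go left. Place as left child of 66.
Insert 72: 72 < 85 → go left; 72 < 73 → go left; 72 > 66 → go right. Place as right child of 66.
Insert 27: 27 < 85 → go left; 27 < 73 → go left; 27 < 66 → go left; 27 < 42 → go left. Place as left child of 42.
Insert 4: 4 < 85 → go left; 4 < 73 → go left; 4 < 66 → go left; 4 < 42 → go left; 4 < 27 → go left. Place as left child of 27.
Insert 32: 32 < 85 → go left; 32 < 73 → go left; 32 < 66 → go left; 32 < 42 → go left; 32 > 27 → go right. Place as right child of 27.
Insert 92: 92 > 85 → go right. Place as right child of 85.
Insert 57: 57 < 85 → go left; 57 < 73 → go left; 57 < 66 → go left; 57 > 42 → go right. Place as right child of 42.
Insert 17: 17 < 85 → go left; 17 < 73 → go left; 17 < 66 → go left; 17 < 42 → go left; 17 < 27 → go left; 17 > 4 → go right. Place as right child of 4.
Insert 2: 2 < 85 → go left; 2 < 73 → go left; 2 < 66 → go left; 2 < 42 → go left; 2 < 27 → go left; 2 < 4 → go left. Place as left child of 4.
Insert 98: 98 > 85 → go right; 98 > 92 → go right. Place as right child of 92.
Insert 46: 46 < 85 → go left; 46 < 73 → go left; 46 < 66 → go left; 46 > 42 → go right; 46 < 57 → go left. Place as left child of 57.
Insert 80: 80 < 85 → go left; 80 > 73 → go right. Place as right child of 73.
Insert 6: 6 < 85 → go left; 6 < 73 → go left; 6 < 66 → go left; 6 < 42 → go left; 6 < 27 → go left; 6 > 4 → go right; 6 < 17 → go left. Place as left child of 17.
Insert 28: 28 < 85 → go left; 28 < 73 → go left; 28 < 66 → go left; 28 < 42 → go left; 28 > 27 → go right; 28 < 32 → go left. Place as left child of 32.
Insert 74: 74 < 85 → go left; 74 > 73 → go right; 74 < 80 → go left. Place as left child of 80.
Insert 54: 54 < 85 → go left; 54 < 73 → go left; 54 < 66 → go left; 54 > 42 → go right; 54 < 57 → go left; 54 > 46 → go right. Place as right child of 46.
Insert 16: 16 < 85 → go left; 16 < 73 → go left; 16 < 66 → go left; 16 < 42 → go left; 16 < 27 → go left; 16 > 4 → go right; 16 < 17 → go left; 16 > 6 → go right. Place as right child of 6.
Insert 76: 76 < 85 → go left; 76 > 73 → go right; 76 < 80 → go left; 76 > 74 → go right. Place as right child of 74.
Insert 40: 40 < 85 → go left; 40 < 73 → go left; 40 < 66 → go left; 40 < 42 → go left; 40 > 27 → go right; 40 > 32 → go right. Place as right child of 32.

2 16 6 17 4 28 40 32 27 54 46 57 42 72 66 76 74 80 73 98 92 85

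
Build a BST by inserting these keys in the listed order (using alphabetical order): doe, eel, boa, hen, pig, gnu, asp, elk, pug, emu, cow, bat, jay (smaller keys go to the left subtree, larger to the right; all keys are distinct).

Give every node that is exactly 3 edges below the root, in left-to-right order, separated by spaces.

doe: root
eel: right child of doe (depth 1)
boa: left child of doe (depth 1)
hen: right child of eel (depth 2)
pig: right child of hen (depth 3)
gnu: left child of hen (depth 3)
asp: left child of boa (depth 2)
elk: left child of gnu (depth 4)
pug: right child of pig (depth 4)
emu: right child of elk (depth 5)
cow: right child of boa (depth 2)
bat: right child of asp (depth 3)
jay: left child of pig (depth 4)

bat gnu pig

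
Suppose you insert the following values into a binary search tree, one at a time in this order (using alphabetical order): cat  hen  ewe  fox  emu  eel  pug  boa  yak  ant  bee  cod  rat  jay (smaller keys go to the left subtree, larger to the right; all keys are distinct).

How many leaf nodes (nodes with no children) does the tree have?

5

Insert cat: tree is empty, so cat becomes the root.
Insert hen: hen > cat → go right. Place as right child of cat.
Insert ewe: ewe > cat → go right; ewe < hen → go left. Place as left child of hen.
Insert fox: fox > cat → go right; fox < hen → go left; fox > ewe → go right. Place as right child of ewe.
Insert emu: emu > cat → go right; emu < hen → go left; emu < ewe → go left. Place as left child of ewe.
Insert eel: eel > cat → go right; eel < hen → go left; eel < ewe → go left; eel < emu → go left. Place as left child of emu.
Insert pug: pug > cat → go right; pug > hen → go right. Place as right child of hen.
Insert boa: boa < cat → go left. Place as left child of cat.
Insert yak: yak > cat → go right; yak > hen → go right; yak > pug → go right. Place as right child of pug.
Insert ant: ant < cat → go left; ant < boa → go left. Place as left child of boa.
Insert bee: bee < cat → go left; bee < boa → go left; bee > ant → go right. Place as right child of ant.
Insert cod: cod > cat → go right; cod < hen → go left; cod < ewe → go left; cod < emu → go left; cod < eel → go left. Place as left child of eel.
Insert rat: rat > cat → go right; rat > hen → go right; rat > pug → go right; rat < yak → go left. Place as left child of yak.
Insert jay: jay > cat → go right; jay > hen → go right; jay < pug → go left. Place as left child of pug.

Leaves: bee, cod, fox, jay, rat — 5 in total.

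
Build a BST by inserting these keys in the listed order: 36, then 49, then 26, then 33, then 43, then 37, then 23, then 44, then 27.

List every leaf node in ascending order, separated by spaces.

23 27 37 44

36: root
49: right child of 36 (depth 1)
26: left child of 36 (depth 1)
33: right child of 26 (depth 2)
43: left child of 49 (depth 2)
37: left child of 43 (depth 3)
23: left child of 26 (depth 2)
44: right child of 43 (depth 3)
27: left child of 33 (depth 3)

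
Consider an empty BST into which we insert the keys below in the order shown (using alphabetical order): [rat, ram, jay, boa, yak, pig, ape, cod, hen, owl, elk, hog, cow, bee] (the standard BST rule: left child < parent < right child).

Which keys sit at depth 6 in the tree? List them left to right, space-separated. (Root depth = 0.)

rat: root
ram: left child of rat (depth 1)
jay: left child of ram (depth 2)
boa: left child of jay (depth 3)
yak: right child of rat (depth 1)
pig: right child of jay (depth 3)
ape: left child of boa (depth 4)
cod: right child of boa (depth 4)
hen: right child of cod (depth 5)
owl: left child of pig (depth 4)
elk: left child of hen (depth 6)
hog: right child of hen (depth 6)
cow: left child of elk (depth 7)
bee: right child of ape (depth 5)

elk hog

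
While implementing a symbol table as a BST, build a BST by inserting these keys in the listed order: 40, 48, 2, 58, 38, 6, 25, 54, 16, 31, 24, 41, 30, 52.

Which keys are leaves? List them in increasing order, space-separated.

Insert 40: tree is empty, so 40 becomes the root.
Insert 48: 48 > 40 → go right. Place as right child of 40.
Insert 2: 2 < 40 → go left. Place as left child of 40.
Insert 58: 58 > 40 → go right; 58 > 48 → go right. Place as right child of 48.
Insert 38: 38 < 40 → go left; 38 > 2 → go right. Place as right child of 2.
Insert 6: 6 < 40 → go left; 6 > 2 → go right; 6 < 38 → go left. Place as left child of 38.
Insert 25: 25 < 40 → go left; 25 > 2 → go right; 25 < 38 → go left; 25 > 6 → go right. Place as right child of 6.
Insert 54: 54 > 40 → go right; 54 > 48 → go right; 54 < 58 → go left. Place as left child of 58.
Insert 16: 16 < 40 → go left; 16 > 2 → go right; 16 < 38 → go left; 16 > 6 → go right; 16 < 25 → go left. Place as left child of 25.
Insert 31: 31 < 40 → go left; 31 > 2 → go right; 31 < 38 → go left; 31 > 6 → go right; 31 > 25 → go right. Place as right child of 25.
Insert 24: 24 < 40 → go left; 24 > 2 → go right; 24 < 38 → go left; 24 > 6 → go right; 24 < 25 → go left; 24 > 16 → go right. Place as right child of 16.
Insert 41: 41 > 40 → go right; 41 < 48 → go left. Place as left child of 48.
Insert 30: 30 < 40 → go left; 30 > 2 → go right; 30 < 38 → go left; 30 > 6 → go right; 30 > 25 → go right; 30 < 31 → go left. Place as left child of 31.
Insert 52: 52 > 40 → go right; 52 > 48 → go right; 52 < 58 → go left; 52 < 54 → go left. Place as left child of 54.

24 30 41 52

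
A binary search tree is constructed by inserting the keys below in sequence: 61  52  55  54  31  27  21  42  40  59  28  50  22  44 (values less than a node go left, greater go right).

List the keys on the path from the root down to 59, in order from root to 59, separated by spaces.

61 52 55 59

Insert 61: tree is empty, so 61 becomes the root.
Insert 52: 52 < 61 → go left. Place as left child of 61.
Insert 55: 55 < 61 → go left; 55 > 52 → go right. Place as right child of 52.
Insert 54: 54 < 61 → go left; 54 > 52 → go right; 54 < 55 → go left. Place as left child of 55.
Insert 31: 31 < 61 → go left; 31 < 52 → go left. Place as left child of 52.
Insert 27: 27 < 61 → go left; 27 < 52 → go left; 27 < 31 → go left. Place as left child of 31.
Insert 21: 21 < 61 → go left; 21 < 52 → go left; 21 < 31 → go left; 21 < 27 → go left. Place as left child of 27.
Insert 42: 42 < 61 → go left; 42 < 52 → go left; 42 > 31 → go right. Place as right child of 31.
Insert 40: 40 < 61 → go left; 40 < 52 → go left; 40 > 31 → go right; 40 < 42 → go left. Place as left child of 42.
Insert 59: 59 < 61 → go left; 59 > 52 → go right; 59 > 55 → go right. Place as right child of 55.
Insert 28: 28 < 61 → go left; 28 < 52 → go left; 28 < 31 → go left; 28 > 27 → go right. Place as right child of 27.
Insert 50: 50 < 61 → go left; 50 < 52 → go left; 50 > 31 → go right; 50 > 42 → go right. Place as right child of 42.
Insert 22: 22 < 61 → go left; 22 < 52 → go left; 22 < 31 → go left; 22 < 27 → go left; 22 > 21 → go right. Place as right child of 21.
Insert 44: 44 < 61 → go left; 44 < 52 → go left; 44 > 31 → go right; 44 > 42 → go right; 44 < 50 → go left. Place as left child of 50.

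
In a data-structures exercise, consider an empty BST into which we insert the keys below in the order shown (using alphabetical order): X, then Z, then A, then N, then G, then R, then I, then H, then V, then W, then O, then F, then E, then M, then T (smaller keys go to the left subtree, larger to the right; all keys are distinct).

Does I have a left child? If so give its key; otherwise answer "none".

H

X: root
Z: right child of X (depth 1)
A: left child of X (depth 1)
N: right child of A (depth 2)
G: left child of N (depth 3)
R: right child of N (depth 3)
I: right child of G (depth 4)
H: left child of I (depth 5)
V: right child of R (depth 4)
W: right child of V (depth 5)
O: left child of R (depth 4)
F: left child of G (depth 4)
E: left child of F (depth 5)
M: right child of I (depth 5)
T: left child of V (depth 5)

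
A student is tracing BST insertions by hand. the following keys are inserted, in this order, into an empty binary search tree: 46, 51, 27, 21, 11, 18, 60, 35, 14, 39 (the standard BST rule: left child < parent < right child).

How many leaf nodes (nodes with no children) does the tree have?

3

Insert 46: tree is empty, so 46 becomes the root.
Insert 51: 51 > 46 → go right. Place as right child of 46.
Insert 27: 27 < 46 → go left. Place as left child of 46.
Insert 21: 21 < 46 → go left; 21 < 27 → go left. Place as left child of 27.
Insert 11: 11 < 46 → go left; 11 < 27 → go left; 11 < 21 → go left. Place as left child of 21.
Insert 18: 18 < 46 → go left; 18 < 27 → go left; 18 < 21 → go left; 18 > 11 → go right. Place as right child of 11.
Insert 60: 60 > 46 → go right; 60 > 51 → go right. Place as right child of 51.
Insert 35: 35 < 46 → go left; 35 > 27 → go right. Place as right child of 27.
Insert 14: 14 < 46 → go left; 14 < 27 → go left; 14 < 21 → go left; 14 > 11 → go right; 14 < 18 → go left. Place as left child of 18.
Insert 39: 39 < 46 → go left; 39 > 27 → go right; 39 > 35 → go right. Place as right child of 35.

Leaves: 14, 39, 60 — 3 in total.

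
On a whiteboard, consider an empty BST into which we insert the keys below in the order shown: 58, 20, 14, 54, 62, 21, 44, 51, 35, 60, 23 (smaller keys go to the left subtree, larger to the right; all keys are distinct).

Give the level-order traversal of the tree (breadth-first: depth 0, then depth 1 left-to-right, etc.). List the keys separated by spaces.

58 20 62 14 54 60 21 44 35 51 23

Insert 58: tree is empty, so 58 becomes the root.
Insert 20: 20 < 58 → go left. Place as left child of 58.
Insert 14: 14 < 58 → go left; 14 < 20 → go left. Place as left child of 20.
Insert 54: 54 < 58 → go left; 54 > 20 → go right. Place as right child of 20.
Insert 62: 62 > 58 → go right. Place as right child of 58.
Insert 21: 21 < 58 → go left; 21 > 20 → go right; 21 < 54 → go left. Place as left child of 54.
Insert 44: 44 < 58 → go left; 44 > 20 → go right; 44 < 54 → go left; 44 > 21 → go right. Place as right child of 21.
Insert 51: 51 < 58 → go left; 51 > 20 → go right; 51 < 54 → go left; 51 > 21 → go right; 51 > 44 → go right. Place as right child of 44.
Insert 35: 35 < 58 → go left; 35 > 20 → go right; 35 < 54 → go left; 35 > 21 → go right; 35 < 44 → go left. Place as left child of 44.
Insert 60: 60 > 58 → go right; 60 < 62 → go left. Place as left child of 62.
Insert 23: 23 < 58 → go left; 23 > 20 → go right; 23 < 54 → go left; 23 > 21 → go right; 23 < 44 → go left; 23 < 35 → go left. Place as left child of 35.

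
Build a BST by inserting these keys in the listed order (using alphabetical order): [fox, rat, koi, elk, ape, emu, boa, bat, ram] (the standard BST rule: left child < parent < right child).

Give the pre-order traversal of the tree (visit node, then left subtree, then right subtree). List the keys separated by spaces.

fox: root
rat: right child of fox (depth 1)
koi: left child of rat (depth 2)
elk: left child of fox (depth 1)
ape: left child of elk (depth 2)
emu: right child of elk (depth 2)
boa: right child of ape (depth 3)
bat: left child of boa (depth 4)
ram: right child of koi (depth 3)

fox elk ape boa bat emu rat koi ram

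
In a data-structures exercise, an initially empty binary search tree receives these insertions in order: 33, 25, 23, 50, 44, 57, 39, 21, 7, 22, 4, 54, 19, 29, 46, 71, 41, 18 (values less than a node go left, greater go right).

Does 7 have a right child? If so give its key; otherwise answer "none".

33: root
25: left child of 33 (depth 1)
23: left child of 25 (depth 2)
50: right child of 33 (depth 1)
44: left child of 50 (depth 2)
57: right child of 50 (depth 2)
39: left child of 44 (depth 3)
21: left child of 23 (depth 3)
7: left child of 21 (depth 4)
22: right child of 21 (depth 4)
4: left child of 7 (depth 5)
54: left child of 57 (depth 3)
19: right child of 7 (depth 5)
29: right child of 25 (depth 2)
46: right child of 44 (depth 3)
71: right child of 57 (depth 3)
41: right child of 39 (depth 4)
18: left child of 19 (depth 6)

19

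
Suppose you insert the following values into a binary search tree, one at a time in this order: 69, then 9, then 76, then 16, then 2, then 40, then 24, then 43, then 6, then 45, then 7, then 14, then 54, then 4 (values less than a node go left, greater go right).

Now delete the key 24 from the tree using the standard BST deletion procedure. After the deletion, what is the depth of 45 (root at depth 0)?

69: root
9: left child of 69 (depth 1)
76: right child of 69 (depth 1)
16: right child of 9 (depth 2)
2: left child of 9 (depth 2)
40: right child of 16 (depth 3)
24: left child of 40 (depth 4)
43: right child of 40 (depth 4)
6: right child of 2 (depth 3)
45: right child of 43 (depth 5)
7: right child of 6 (depth 4)
14: left child of 16 (depth 3)
54: right child of 45 (depth 6)
4: left child of 6 (depth 4)

Delete 24 (at most one child — splice it out).
After deletion, path to 45: 69 → 9 → 16 → 40 → 43 → 45.

5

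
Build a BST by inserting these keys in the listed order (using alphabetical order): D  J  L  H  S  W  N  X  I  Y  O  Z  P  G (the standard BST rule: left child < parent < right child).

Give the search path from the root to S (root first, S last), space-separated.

D J L S

D: root
J: right child of D (depth 1)
L: right child of J (depth 2)
H: left child of J (depth 2)
S: right child of L (depth 3)
W: right child of S (depth 4)
N: left child of S (depth 4)
X: right child of W (depth 5)
I: right child of H (depth 3)
Y: right child of X (depth 6)
O: right child of N (depth 5)
Z: right child of Y (depth 7)
P: right child of O (depth 6)
G: left child of H (depth 3)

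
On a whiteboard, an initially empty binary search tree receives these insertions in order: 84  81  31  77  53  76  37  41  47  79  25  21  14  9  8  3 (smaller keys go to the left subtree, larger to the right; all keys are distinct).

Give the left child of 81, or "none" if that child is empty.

31

Insert 84: tree is empty, so 84 becomes the root.
Insert 81: 81 < 84 → go left. Place as left child of 84.
Insert 31: 31 < 84 → go left; 31 < 81 → go left. Place as left child of 81.
Insert 77: 77 < 84 → go left; 77 < 81 → go left; 77 > 31 → go right. Place as right child of 31.
Insert 53: 53 < 84 → go left; 53 < 81 → go left; 53 > 31 → go right; 53 < 77 → go left. Place as left child of 77.
Insert 76: 76 < 84 → go left; 76 < 81 → go left; 76 > 31 → go right; 76 < 77 → go left; 76 > 53 → go right. Place as right child of 53.
Insert 37: 37 < 84 → go left; 37 < 81 → go left; 37 > 31 → go right; 37 < 77 → go left; 37 < 53 → go left. Place as left child of 53.
Insert 41: 41 < 84 → go left; 41 < 81 → go left; 41 > 31 → go right; 41 < 77 → go left; 41 < 53 → go left; 41 > 37 → go right. Place as right child of 37.
Insert 47: 47 < 84 → go left; 47 < 81 → go left; 47 > 31 → go right; 47 < 77 → go left; 47 < 53 → go left; 47 > 37 → go right; 47 > 41 → go right. Place as right child of 41.
Insert 79: 79 < 84 → go left; 79 < 81 → go left; 79 > 31 → go right; 79 > 77 → go right. Place as right child of 77.
Insert 25: 25 < 84 → go left; 25 < 81 → go left; 25 < 31 → go left. Place as left child of 31.
Insert 21: 21 < 84 → go left; 21 < 81 → go left; 21 < 31 → go left; 21 < 25 → go left. Place as left child of 25.
Insert 14: 14 < 84 → go left; 14 < 81 → go left; 14 < 31 → go left; 14 < 25 → go left; 14 < 21 → go left. Place as left child of 21.
Insert 9: 9 < 84 → go left; 9 < 81 → go left; 9 < 31 → go left; 9 < 25 → go left; 9 < 21 → go left; 9 < 14 → go left. Place as left child of 14.
Insert 8: 8 < 84 → go left; 8 < 81 → go left; 8 < 31 → go left; 8 < 25 → go left; 8 < 21 → go left; 8 < 14 → go left; 8 < 9 → go left. Place as left child of 9.
Insert 3: 3 < 84 → go left; 3 < 81 → go left; 3 < 31 → go left; 3 < 25 → go left; 3 < 21 → go left; 3 < 14 → go left; 3 < 9 → go left; 3 < 8 → go left. Place as left child of 8.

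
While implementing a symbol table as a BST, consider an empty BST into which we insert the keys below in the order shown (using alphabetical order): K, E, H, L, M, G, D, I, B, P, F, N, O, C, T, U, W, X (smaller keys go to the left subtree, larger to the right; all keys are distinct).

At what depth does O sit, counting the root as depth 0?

5

Insert K: tree is empty, so K becomes the root.
Insert E: E < K → go left. Place as left child of K.
Insert H: H < K → go left; H > E → go right. Place as right child of E.
Insert L: L > K → go right. Place as right child of K.
Insert M: M > K → go right; M > L → go right. Place as right child of L.
Insert G: G < K → go left; G > E → go right; G < H → go left. Place as left child of H.
Insert D: D < K → go left; D < E → go left. Place as left child of E.
Insert I: I < K → go left; I > E → go right; I > H → go right. Place as right child of H.
Insert B: B < K → go left; B < E → go left; B < D → go left. Place as left child of D.
Insert P: P > K → go right; P > L → go right; P > M → go right. Place as right child of M.
Insert F: F < K → go left; F > E → go right; F < H → go left; F < G → go left. Place as left child of G.
Insert N: N > K → go right; N > L → go right; N > M → go right; N < P → go left. Place as left child of P.
Insert O: O > K → go right; O > L → go right; O > M → go right; O < P → go left; O > N → go right. Place as right child of N.
Insert C: C < K → go left; C < E → go left; C < D → go left; C > B → go right. Place as right child of B.
Insert T: T > K → go right; T > L → go right; T > M → go right; T > P → go right. Place as right child of P.
Insert U: U > K → go right; U > L → go right; U > M → go right; U > P → go right; U > T → go right. Place as right child of T.
Insert W: W > K → go right; W > L → go right; W > M → go right; W > P → go right; W > T → go right; W > U → go right. Place as right child of U.
Insert X: X > K → go right; X > L → go right; X > M → go right; X > P → go right; X > T → go right; X > U → go right; X > W → go right. Place as right child of W.

Path to O: K → L → M → P → N → O, which is 5 edges.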